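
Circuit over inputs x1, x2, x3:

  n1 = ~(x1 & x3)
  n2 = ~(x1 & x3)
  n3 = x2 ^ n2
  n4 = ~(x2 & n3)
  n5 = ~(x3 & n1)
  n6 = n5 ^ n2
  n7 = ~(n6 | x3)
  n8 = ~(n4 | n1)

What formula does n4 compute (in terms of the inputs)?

n2 = ~(x1 & x3)
n3 = x2 ^ n2 = x2 ^ (~(x1 & x3))
n4 = ~(x2 & n3) = ~(x2 & (x2 ^ (~(x1 & x3))))

~(x2 & (x2 ^ (~(x1 & x3))))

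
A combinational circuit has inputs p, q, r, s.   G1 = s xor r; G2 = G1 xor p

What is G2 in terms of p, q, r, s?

(s xor r) xor p

G1 = s xor r
G2 = G1 xor p = (s xor r) xor p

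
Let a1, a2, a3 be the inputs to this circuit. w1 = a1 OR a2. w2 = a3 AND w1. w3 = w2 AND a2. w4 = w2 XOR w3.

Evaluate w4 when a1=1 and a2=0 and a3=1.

1

w1 = 1 OR 0 = 1
w2 = 1 AND 1 = 1
w3 = 1 AND 0 = 0
w4 = 1 XOR 0 = 1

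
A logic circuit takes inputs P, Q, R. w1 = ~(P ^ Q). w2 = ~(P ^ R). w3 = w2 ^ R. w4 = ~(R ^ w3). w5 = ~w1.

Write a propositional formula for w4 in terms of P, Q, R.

w2 = ~(P ^ R)
w3 = w2 ^ R = (~(P ^ R)) ^ R
w4 = ~(R ^ w3) = ~(R ^ ((~(P ^ R)) ^ R))

~(R ^ ((~(P ^ R)) ^ R))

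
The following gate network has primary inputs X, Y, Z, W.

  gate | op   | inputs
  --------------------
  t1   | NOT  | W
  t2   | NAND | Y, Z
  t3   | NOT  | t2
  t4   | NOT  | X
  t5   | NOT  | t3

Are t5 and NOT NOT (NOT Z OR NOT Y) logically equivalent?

Yes

t2 = Y NAND Z
t3 = NOT t2 = NOT (Y NAND Z)
t5 = NOT t3 = NOT NOT (Y NAND Z)
At X=0, Y=1, Z=1, W=0: circuit gives 0, formula gives 0.
At X=0, Y=0, Z=0, W=0: circuit gives 1, formula gives 1.
Agrees on all 16 inputs.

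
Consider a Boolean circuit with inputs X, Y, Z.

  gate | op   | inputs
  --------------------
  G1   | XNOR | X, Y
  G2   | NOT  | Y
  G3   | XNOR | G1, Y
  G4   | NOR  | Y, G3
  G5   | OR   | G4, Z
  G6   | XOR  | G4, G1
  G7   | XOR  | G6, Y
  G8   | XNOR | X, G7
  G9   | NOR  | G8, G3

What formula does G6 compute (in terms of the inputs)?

(Y NOR ((X XNOR Y) XNOR Y)) XOR (X XNOR Y)

G1 = X XNOR Y
G3 = G1 XNOR Y = (X XNOR Y) XNOR Y
G4 = Y NOR G3 = Y NOR ((X XNOR Y) XNOR Y)
G6 = G4 XOR G1 = (Y NOR ((X XNOR Y) XNOR Y)) XOR (X XNOR Y)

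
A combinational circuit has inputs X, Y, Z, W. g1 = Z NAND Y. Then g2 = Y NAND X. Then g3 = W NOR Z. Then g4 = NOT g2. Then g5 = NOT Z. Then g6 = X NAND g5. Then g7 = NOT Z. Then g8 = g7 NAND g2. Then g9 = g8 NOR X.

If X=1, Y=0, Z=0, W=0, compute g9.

0

g2 = 0 NAND 1 = 1
g7 = NOT 0 = 1
g8 = 1 NAND 1 = 0
g9 = 0 NOR 1 = 0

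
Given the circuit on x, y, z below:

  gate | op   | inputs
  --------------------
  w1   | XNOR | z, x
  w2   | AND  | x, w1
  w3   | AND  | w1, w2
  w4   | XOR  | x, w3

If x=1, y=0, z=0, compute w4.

w1 = 0 XNOR 1 = 0
w2 = 1 AND 0 = 0
w3 = 0 AND 0 = 0
w4 = 1 XOR 0 = 1

1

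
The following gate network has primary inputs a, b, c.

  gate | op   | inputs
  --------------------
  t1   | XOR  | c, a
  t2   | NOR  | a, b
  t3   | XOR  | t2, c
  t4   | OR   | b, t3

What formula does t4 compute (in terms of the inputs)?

b OR ((a NOR b) XOR c)

t2 = a NOR b
t3 = t2 XOR c = (a NOR b) XOR c
t4 = b OR t3 = b OR ((a NOR b) XOR c)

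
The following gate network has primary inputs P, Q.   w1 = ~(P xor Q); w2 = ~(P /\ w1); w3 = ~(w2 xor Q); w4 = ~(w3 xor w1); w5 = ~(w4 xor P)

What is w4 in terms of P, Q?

w1 = ~(P xor Q)
w2 = ~(P /\ w1) = ~(P /\ (~(P xor Q)))
w3 = ~(w2 xor Q) = ~((~(P /\ (~(P xor Q)))) xor Q)
w4 = ~(w3 xor w1) = ~((~((~(P /\ (~(P xor Q)))) xor Q)) xor (~(P xor Q)))

~((~((~(P /\ (~(P xor Q)))) xor Q)) xor (~(P xor Q)))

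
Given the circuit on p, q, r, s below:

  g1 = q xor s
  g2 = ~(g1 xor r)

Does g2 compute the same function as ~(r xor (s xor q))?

Yes

g1 = q xor s
g2 = ~(g1 xor r) = ~((q xor s) xor r)
At p=0, q=0, r=0, s=1: circuit gives 0, formula gives 0.
At p=0, q=0, r=0, s=0: circuit gives 1, formula gives 1.
Agrees on all 16 inputs.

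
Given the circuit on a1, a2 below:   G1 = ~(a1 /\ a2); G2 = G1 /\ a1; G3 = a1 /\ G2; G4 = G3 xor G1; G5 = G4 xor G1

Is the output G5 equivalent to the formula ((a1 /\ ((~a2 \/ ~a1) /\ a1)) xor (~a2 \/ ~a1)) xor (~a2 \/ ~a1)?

G1 = ~(a1 /\ a2)
G2 = G1 /\ a1 = (~(a1 /\ a2)) /\ a1
G3 = a1 /\ G2 = a1 /\ ((~(a1 /\ a2)) /\ a1)
G4 = G3 xor G1 = (a1 /\ ((~(a1 /\ a2)) /\ a1)) xor (~(a1 /\ a2))
G5 = G4 xor G1 = ((a1 /\ ((~(a1 /\ a2)) /\ a1)) xor (~(a1 /\ a2))) xor (~(a1 /\ a2))
At a1=0, a2=0: circuit gives 0, formula gives 0.
At a1=1, a2=0: circuit gives 1, formula gives 1.
Agrees on all 4 inputs.

Yes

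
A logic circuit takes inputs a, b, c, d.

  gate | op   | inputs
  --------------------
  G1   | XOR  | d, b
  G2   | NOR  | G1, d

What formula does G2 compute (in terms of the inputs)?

(d XOR b) NOR d

G1 = d XOR b
G2 = G1 NOR d = (d XOR b) NOR d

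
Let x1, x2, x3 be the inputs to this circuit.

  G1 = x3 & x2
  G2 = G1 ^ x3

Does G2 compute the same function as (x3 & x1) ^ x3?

No

G1 = x3 & x2
G2 = G1 ^ x3 = (x3 & x2) ^ x3
At x1=0, x2=1, x3=1: circuit gives 0, formula gives 1.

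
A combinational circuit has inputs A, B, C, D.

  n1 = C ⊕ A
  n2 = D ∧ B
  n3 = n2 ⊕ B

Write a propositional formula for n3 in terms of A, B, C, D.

(D ∧ B) ⊕ B

n2 = D ∧ B
n3 = n2 ⊕ B = (D ∧ B) ⊕ B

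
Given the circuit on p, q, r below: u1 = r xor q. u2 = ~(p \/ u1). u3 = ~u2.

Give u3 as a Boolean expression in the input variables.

~(~(p \/ (r xor q)))

u1 = r xor q
u2 = ~(p \/ u1) = ~(p \/ (r xor q))
u3 = ~u2 = ~(~(p \/ (r xor q)))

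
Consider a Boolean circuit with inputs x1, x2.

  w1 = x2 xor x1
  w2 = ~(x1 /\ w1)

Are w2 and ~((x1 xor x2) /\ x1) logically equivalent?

Yes

w1 = x2 xor x1
w2 = ~(x1 /\ w1) = ~(x1 /\ (x2 xor x1))
At x1=1, x2=0: circuit gives 0, formula gives 0.
At x1=0, x2=0: circuit gives 1, formula gives 1.
Agrees on all 4 inputs.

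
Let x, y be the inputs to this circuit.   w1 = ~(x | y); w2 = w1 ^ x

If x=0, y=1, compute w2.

w1 = ~(0 | 1) = 0
w2 = 0 ^ 0 = 0

0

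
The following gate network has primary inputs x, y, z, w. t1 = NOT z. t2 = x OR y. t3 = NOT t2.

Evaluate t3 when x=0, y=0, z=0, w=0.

1

t2 = 0 OR 0 = 0
t3 = NOT 0 = 1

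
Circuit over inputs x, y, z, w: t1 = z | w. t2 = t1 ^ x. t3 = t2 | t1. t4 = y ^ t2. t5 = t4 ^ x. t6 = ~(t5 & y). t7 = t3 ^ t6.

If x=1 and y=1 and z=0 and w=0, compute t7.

t1 = 0 | 0 = 0
t2 = 0 ^ 1 = 1
t3 = 1 | 0 = 1
t4 = 1 ^ 1 = 0
t5 = 0 ^ 1 = 1
t6 = ~(1 & 1) = 0
t7 = 1 ^ 0 = 1

1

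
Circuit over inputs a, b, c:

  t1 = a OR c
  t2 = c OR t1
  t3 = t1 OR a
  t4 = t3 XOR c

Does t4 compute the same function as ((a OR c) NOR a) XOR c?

No

t1 = a OR c
t3 = t1 OR a = (a OR c) OR a
t4 = t3 XOR c = ((a OR c) OR a) XOR c
At a=0, b=0, c=0: circuit gives 0, formula gives 1.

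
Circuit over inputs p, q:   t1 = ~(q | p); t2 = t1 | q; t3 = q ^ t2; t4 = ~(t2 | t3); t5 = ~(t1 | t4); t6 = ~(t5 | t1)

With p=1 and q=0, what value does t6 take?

t1 = ~(0 | 1) = 0
t2 = 0 | 0 = 0
t3 = 0 ^ 0 = 0
t4 = ~(0 | 0) = 1
t5 = ~(0 | 1) = 0
t6 = ~(0 | 0) = 1

1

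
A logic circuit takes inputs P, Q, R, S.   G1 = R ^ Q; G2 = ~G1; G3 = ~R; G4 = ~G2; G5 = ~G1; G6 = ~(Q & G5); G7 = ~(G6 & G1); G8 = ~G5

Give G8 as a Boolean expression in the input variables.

G1 = R ^ Q
G5 = ~G1 = ~(R ^ Q)
G8 = ~G5 = ~~(R ^ Q)

~~(R ^ Q)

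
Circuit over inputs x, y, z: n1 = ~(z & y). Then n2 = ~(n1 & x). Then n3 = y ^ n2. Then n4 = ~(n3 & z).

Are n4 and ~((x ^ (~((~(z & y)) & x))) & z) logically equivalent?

n1 = ~(z & y)
n2 = ~(n1 & x) = ~((~(z & y)) & x)
n3 = y ^ n2 = y ^ (~((~(z & y)) & x))
n4 = ~(n3 & z) = ~((y ^ (~((~(z & y)) & x))) & z)
At x=0, y=1, z=1: circuit gives 1, formula gives 0.

No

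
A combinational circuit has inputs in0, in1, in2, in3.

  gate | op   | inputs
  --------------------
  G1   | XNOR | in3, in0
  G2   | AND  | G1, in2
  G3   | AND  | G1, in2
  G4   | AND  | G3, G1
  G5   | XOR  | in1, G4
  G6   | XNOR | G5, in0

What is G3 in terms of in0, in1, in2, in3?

G1 = in3 XNOR in0
G3 = G1 AND in2 = (in3 XNOR in0) AND in2

(in3 XNOR in0) AND in2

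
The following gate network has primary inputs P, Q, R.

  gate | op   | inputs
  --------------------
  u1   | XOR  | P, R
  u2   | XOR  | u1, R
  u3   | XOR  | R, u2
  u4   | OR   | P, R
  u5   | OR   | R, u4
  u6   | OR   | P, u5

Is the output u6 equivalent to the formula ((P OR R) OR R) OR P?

u4 = P OR R
u5 = R OR u4 = R OR (P OR R)
u6 = P OR u5 = P OR (R OR (P OR R))
At P=0, Q=0, R=0: circuit gives 0, formula gives 0.
At P=0, Q=0, R=1: circuit gives 1, formula gives 1.
Agrees on all 8 inputs.

Yes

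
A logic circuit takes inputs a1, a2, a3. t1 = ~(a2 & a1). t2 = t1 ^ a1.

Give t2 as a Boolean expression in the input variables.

(~(a2 & a1)) ^ a1

t1 = ~(a2 & a1)
t2 = t1 ^ a1 = (~(a2 & a1)) ^ a1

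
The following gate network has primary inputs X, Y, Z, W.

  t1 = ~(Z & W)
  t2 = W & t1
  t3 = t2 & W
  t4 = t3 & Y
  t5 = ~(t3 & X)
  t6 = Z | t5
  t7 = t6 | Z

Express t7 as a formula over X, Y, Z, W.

t1 = ~(Z & W)
t2 = W & t1 = W & (~(Z & W))
t3 = t2 & W = (W & (~(Z & W))) & W
t5 = ~(t3 & X) = ~(((W & (~(Z & W))) & W) & X)
t6 = Z | t5 = Z | (~(((W & (~(Z & W))) & W) & X))
t7 = t6 | Z = (Z | (~(((W & (~(Z & W))) & W) & X))) | Z

(Z | (~(((W & (~(Z & W))) & W) & X))) | Z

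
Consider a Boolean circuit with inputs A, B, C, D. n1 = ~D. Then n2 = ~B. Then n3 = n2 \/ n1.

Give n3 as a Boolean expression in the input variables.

~B \/ ~D

n1 = ~D
n2 = ~B
n3 = n2 \/ n1 = ~B \/ ~D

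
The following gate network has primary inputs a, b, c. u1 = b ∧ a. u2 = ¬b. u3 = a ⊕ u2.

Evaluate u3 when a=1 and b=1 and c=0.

1

u2 = ¬1 = 0
u3 = 1 ⊕ 0 = 1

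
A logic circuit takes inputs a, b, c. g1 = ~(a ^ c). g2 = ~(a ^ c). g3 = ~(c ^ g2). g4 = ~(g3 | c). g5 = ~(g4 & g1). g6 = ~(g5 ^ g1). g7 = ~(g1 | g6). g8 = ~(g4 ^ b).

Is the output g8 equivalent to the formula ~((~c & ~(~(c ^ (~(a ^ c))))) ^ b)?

Yes

g2 = ~(a ^ c)
g3 = ~(c ^ g2) = ~(c ^ (~(a ^ c)))
g4 = ~(g3 | c) = ~((~(c ^ (~(a ^ c)))) | c)
g8 = ~(g4 ^ b) = ~((~((~(c ^ (~(a ^ c)))) | c)) ^ b)
At a=0, b=0, c=0: circuit gives 0, formula gives 0.
At a=0, b=0, c=1: circuit gives 1, formula gives 1.
Agrees on all 8 inputs.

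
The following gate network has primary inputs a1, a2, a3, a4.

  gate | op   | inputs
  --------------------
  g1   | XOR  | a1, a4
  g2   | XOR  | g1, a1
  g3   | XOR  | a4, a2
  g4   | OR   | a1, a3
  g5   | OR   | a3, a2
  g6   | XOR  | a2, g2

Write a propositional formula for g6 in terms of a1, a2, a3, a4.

a2 XOR ((a1 XOR a4) XOR a1)

g1 = a1 XOR a4
g2 = g1 XOR a1 = (a1 XOR a4) XOR a1
g6 = a2 XOR g2 = a2 XOR ((a1 XOR a4) XOR a1)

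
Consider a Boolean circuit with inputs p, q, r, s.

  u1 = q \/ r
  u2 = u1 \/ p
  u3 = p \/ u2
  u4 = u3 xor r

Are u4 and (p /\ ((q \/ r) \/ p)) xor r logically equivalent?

No

u1 = q \/ r
u2 = u1 \/ p = (q \/ r) \/ p
u3 = p \/ u2 = p \/ ((q \/ r) \/ p)
u4 = u3 xor r = (p \/ ((q \/ r) \/ p)) xor r
At p=0, q=0, r=1, s=0: circuit gives 0, formula gives 1.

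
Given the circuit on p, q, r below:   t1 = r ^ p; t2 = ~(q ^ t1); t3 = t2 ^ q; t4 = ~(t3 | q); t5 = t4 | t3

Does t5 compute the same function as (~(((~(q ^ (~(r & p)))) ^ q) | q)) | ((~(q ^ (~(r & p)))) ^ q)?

No

t1 = r ^ p
t2 = ~(q ^ t1) = ~(q ^ (r ^ p))
t3 = t2 ^ q = (~(q ^ (r ^ p))) ^ q
t4 = ~(t3 | q) = ~(((~(q ^ (r ^ p))) ^ q) | q)
t5 = t4 | t3 = (~(((~(q ^ (r ^ p))) ^ q) | q)) | ((~(q ^ (r ^ p))) ^ q)
At p=0, q=1, r=0: circuit gives 1, formula gives 0.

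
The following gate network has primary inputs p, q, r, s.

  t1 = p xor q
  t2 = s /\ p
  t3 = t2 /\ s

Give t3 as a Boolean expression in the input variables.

(s /\ p) /\ s

t2 = s /\ p
t3 = t2 /\ s = (s /\ p) /\ s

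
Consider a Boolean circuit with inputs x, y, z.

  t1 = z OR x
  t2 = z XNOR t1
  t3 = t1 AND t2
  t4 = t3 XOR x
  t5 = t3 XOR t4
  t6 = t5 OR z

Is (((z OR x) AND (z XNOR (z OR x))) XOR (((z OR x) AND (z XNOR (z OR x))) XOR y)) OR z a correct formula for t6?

t1 = z OR x
t2 = z XNOR t1 = z XNOR (z OR x)
t3 = t1 AND t2 = (z OR x) AND (z XNOR (z OR x))
t4 = t3 XOR x = ((z OR x) AND (z XNOR (z OR x))) XOR x
t5 = t3 XOR t4 = ((z OR x) AND (z XNOR (z OR x))) XOR (((z OR x) AND (z XNOR (z OR x))) XOR x)
t6 = t5 OR z = (((z OR x) AND (z XNOR (z OR x))) XOR (((z OR x) AND (z XNOR (z OR x))) XOR x)) OR z
At x=0, y=1, z=0: circuit gives 0, formula gives 1.

No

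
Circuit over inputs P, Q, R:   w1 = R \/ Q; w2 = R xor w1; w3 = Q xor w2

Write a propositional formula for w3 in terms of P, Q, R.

Q xor (R xor (R \/ Q))

w1 = R \/ Q
w2 = R xor w1 = R xor (R \/ Q)
w3 = Q xor w2 = Q xor (R xor (R \/ Q))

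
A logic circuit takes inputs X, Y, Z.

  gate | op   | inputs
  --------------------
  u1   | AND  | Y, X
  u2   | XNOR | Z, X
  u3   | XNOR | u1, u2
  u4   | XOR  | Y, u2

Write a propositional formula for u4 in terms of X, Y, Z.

Y XOR (Z XNOR X)

u2 = Z XNOR X
u4 = Y XOR u2 = Y XOR (Z XNOR X)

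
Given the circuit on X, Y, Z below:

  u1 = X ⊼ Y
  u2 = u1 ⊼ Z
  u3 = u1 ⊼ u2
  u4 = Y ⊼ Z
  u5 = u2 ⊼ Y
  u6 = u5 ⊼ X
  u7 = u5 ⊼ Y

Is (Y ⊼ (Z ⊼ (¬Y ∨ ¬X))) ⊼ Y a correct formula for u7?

Yes

u1 = X ⊼ Y
u2 = u1 ⊼ Z = (X ⊼ Y) ⊼ Z
u5 = u2 ⊼ Y = ((X ⊼ Y) ⊼ Z) ⊼ Y
u7 = u5 ⊼ Y = (((X ⊼ Y) ⊼ Z) ⊼ Y) ⊼ Y
At X=0, Y=1, Z=1: circuit gives 0, formula gives 0.
At X=0, Y=0, Z=0: circuit gives 1, formula gives 1.
Agrees on all 8 inputs.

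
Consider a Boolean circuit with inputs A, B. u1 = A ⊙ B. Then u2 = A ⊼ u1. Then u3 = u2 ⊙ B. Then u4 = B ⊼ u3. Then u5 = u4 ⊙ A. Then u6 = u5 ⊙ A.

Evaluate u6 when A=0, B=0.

1

u1 = 0 ⊙ 0 = 1
u2 = 0 ⊼ 1 = 1
u3 = 1 ⊙ 0 = 0
u4 = 0 ⊼ 0 = 1
u5 = 1 ⊙ 0 = 0
u6 = 0 ⊙ 0 = 1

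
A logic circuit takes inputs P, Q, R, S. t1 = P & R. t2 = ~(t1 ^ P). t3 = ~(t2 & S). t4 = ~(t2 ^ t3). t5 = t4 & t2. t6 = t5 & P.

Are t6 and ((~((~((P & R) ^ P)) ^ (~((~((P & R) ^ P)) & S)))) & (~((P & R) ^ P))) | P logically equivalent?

t1 = P & R
t2 = ~(t1 ^ P) = ~((P & R) ^ P)
t3 = ~(t2 & S) = ~((~((P & R) ^ P)) & S)
t4 = ~(t2 ^ t3) = ~((~((P & R) ^ P)) ^ (~((~((P & R) ^ P)) & S)))
t5 = t4 & t2 = (~((~((P & R) ^ P)) ^ (~((~((P & R) ^ P)) & S)))) & (~((P & R) ^ P))
t6 = t5 & P = ((~((~((P & R) ^ P)) ^ (~((~((P & R) ^ P)) & S)))) & (~((P & R) ^ P))) & P
At P=0, Q=0, R=0, S=0: circuit gives 0, formula gives 1.

No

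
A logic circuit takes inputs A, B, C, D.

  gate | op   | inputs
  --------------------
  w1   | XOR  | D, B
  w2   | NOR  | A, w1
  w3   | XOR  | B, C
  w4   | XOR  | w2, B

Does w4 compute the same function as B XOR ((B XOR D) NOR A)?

Yes

w1 = D XOR B
w2 = A NOR w1 = A NOR (D XOR B)
w4 = w2 XOR B = (A NOR (D XOR B)) XOR B
At A=0, B=0, C=0, D=1: circuit gives 0, formula gives 0.
At A=0, B=0, C=0, D=0: circuit gives 1, formula gives 1.
Agrees on all 16 inputs.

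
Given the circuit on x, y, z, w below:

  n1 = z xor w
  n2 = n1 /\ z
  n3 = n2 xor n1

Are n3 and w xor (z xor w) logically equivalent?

No

n1 = z xor w
n2 = n1 /\ z = (z xor w) /\ z
n3 = n2 xor n1 = ((z xor w) /\ z) xor (z xor w)
At x=0, y=0, z=0, w=1: circuit gives 1, formula gives 0.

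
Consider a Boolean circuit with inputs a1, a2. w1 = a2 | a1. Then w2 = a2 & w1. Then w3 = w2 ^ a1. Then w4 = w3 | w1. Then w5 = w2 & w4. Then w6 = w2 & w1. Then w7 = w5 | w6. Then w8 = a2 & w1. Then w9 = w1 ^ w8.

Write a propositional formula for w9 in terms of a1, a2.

w1 = a2 | a1
w8 = a2 & w1 = a2 & (a2 | a1)
w9 = w1 ^ w8 = (a2 | a1) ^ (a2 & (a2 | a1))

(a2 | a1) ^ (a2 & (a2 | a1))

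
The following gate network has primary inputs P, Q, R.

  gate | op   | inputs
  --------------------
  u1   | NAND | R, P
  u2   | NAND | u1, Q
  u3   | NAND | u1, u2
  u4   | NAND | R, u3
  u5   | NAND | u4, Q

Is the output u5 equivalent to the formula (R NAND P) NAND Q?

No

u1 = R NAND P
u2 = u1 NAND Q = (R NAND P) NAND Q
u3 = u1 NAND u2 = (R NAND P) NAND ((R NAND P) NAND Q)
u4 = R NAND u3 = R NAND ((R NAND P) NAND ((R NAND P) NAND Q))
u5 = u4 NAND Q = (R NAND ((R NAND P) NAND ((R NAND P) NAND Q))) NAND Q
At P=0, Q=1, R=1: circuit gives 1, formula gives 0.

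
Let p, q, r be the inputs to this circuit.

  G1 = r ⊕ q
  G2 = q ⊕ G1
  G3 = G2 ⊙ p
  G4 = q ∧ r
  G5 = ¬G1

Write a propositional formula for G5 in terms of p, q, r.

G1 = r ⊕ q
G5 = ¬G1 = ¬(r ⊕ q)

¬(r ⊕ q)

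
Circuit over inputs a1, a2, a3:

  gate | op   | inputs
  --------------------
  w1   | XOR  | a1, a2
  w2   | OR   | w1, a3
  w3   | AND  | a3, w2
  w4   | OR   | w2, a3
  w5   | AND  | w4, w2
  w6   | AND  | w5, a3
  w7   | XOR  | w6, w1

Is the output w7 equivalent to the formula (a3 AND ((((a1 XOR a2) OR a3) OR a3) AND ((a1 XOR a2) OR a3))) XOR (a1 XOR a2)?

Yes

w1 = a1 XOR a2
w2 = w1 OR a3 = (a1 XOR a2) OR a3
w4 = w2 OR a3 = ((a1 XOR a2) OR a3) OR a3
w5 = w4 AND w2 = (((a1 XOR a2) OR a3) OR a3) AND ((a1 XOR a2) OR a3)
w6 = w5 AND a3 = ((((a1 XOR a2) OR a3) OR a3) AND ((a1 XOR a2) OR a3)) AND a3
w7 = w6 XOR w1 = (((((a1 XOR a2) OR a3) OR a3) AND ((a1 XOR a2) OR a3)) AND a3) XOR (a1 XOR a2)
At a1=0, a2=0, a3=0: circuit gives 0, formula gives 0.
At a1=0, a2=0, a3=1: circuit gives 1, formula gives 1.
Agrees on all 8 inputs.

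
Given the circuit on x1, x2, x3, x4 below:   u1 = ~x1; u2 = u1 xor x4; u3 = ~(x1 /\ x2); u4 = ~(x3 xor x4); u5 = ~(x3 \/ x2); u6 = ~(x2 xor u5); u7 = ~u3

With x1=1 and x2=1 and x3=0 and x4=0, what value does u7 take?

1

u3 = ~(1 /\ 1) = 0
u7 = ~0 = 1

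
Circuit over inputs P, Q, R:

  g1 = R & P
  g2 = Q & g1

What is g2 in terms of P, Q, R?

Q & (R & P)

g1 = R & P
g2 = Q & g1 = Q & (R & P)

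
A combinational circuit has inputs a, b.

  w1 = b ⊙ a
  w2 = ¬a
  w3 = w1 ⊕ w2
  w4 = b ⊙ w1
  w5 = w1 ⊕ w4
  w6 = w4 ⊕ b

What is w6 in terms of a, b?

w1 = b ⊙ a
w4 = b ⊙ w1 = b ⊙ (b ⊙ a)
w6 = w4 ⊕ b = (b ⊙ (b ⊙ a)) ⊕ b

(b ⊙ (b ⊙ a)) ⊕ b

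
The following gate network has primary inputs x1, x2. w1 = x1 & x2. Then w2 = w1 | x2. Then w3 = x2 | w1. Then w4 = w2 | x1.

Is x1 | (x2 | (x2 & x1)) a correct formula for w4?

w1 = x1 & x2
w2 = w1 | x2 = (x1 & x2) | x2
w4 = w2 | x1 = ((x1 & x2) | x2) | x1
At x1=0, x2=0: circuit gives 0, formula gives 0.
At x1=0, x2=1: circuit gives 1, formula gives 1.
Agrees on all 4 inputs.

Yes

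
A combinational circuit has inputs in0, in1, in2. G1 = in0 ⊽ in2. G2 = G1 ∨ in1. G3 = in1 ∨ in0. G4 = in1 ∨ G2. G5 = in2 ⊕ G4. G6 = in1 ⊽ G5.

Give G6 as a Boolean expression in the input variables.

in1 ⊽ (in2 ⊕ (in1 ∨ ((in0 ⊽ in2) ∨ in1)))

G1 = in0 ⊽ in2
G2 = G1 ∨ in1 = (in0 ⊽ in2) ∨ in1
G4 = in1 ∨ G2 = in1 ∨ ((in0 ⊽ in2) ∨ in1)
G5 = in2 ⊕ G4 = in2 ⊕ (in1 ∨ ((in0 ⊽ in2) ∨ in1))
G6 = in1 ⊽ G5 = in1 ⊽ (in2 ⊕ (in1 ∨ ((in0 ⊽ in2) ∨ in1)))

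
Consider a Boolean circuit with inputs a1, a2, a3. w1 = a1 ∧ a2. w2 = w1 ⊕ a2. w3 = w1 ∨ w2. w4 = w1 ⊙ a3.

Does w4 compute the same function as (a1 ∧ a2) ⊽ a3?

w1 = a1 ∧ a2
w4 = w1 ⊙ a3 = (a1 ∧ a2) ⊙ a3
At a1=1, a2=1, a3=1: circuit gives 1, formula gives 0.

No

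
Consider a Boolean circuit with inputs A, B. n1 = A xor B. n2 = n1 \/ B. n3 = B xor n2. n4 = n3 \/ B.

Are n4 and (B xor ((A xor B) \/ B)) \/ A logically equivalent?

No

n1 = A xor B
n2 = n1 \/ B = (A xor B) \/ B
n3 = B xor n2 = B xor ((A xor B) \/ B)
n4 = n3 \/ B = (B xor ((A xor B) \/ B)) \/ B
At A=0, B=1: circuit gives 1, formula gives 0.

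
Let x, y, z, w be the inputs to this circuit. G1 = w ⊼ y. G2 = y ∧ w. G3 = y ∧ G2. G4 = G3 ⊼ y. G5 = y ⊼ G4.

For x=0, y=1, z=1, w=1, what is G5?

G2 = 1 ∧ 1 = 1
G3 = 1 ∧ 1 = 1
G4 = 1 ⊼ 1 = 0
G5 = 1 ⊼ 0 = 1

1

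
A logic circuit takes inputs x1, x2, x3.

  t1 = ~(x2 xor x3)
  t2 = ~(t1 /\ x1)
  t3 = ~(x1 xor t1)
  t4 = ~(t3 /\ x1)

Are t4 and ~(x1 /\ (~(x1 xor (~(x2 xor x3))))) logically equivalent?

Yes

t1 = ~(x2 xor x3)
t3 = ~(x1 xor t1) = ~(x1 xor (~(x2 xor x3)))
t4 = ~(t3 /\ x1) = ~((~(x1 xor (~(x2 xor x3)))) /\ x1)
At x1=1, x2=0, x3=0: circuit gives 0, formula gives 0.
At x1=0, x2=0, x3=0: circuit gives 1, formula gives 1.
Agrees on all 8 inputs.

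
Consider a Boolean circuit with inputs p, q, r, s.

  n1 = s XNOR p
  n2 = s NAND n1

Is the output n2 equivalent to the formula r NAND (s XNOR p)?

n1 = s XNOR p
n2 = s NAND n1 = s NAND (s XNOR p)
At p=0, q=0, r=1, s=0: circuit gives 1, formula gives 0.

No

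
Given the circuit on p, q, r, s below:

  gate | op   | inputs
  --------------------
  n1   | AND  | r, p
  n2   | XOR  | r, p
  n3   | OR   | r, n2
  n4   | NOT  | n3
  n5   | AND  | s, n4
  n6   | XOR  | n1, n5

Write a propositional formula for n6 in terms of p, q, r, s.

n1 = r AND p
n2 = r XOR p
n3 = r OR n2 = r OR (r XOR p)
n4 = NOT n3 = NOT (r OR (r XOR p))
n5 = s AND n4 = s AND NOT (r OR (r XOR p))
n6 = n1 XOR n5 = (r AND p) XOR (s AND NOT (r OR (r XOR p)))

(r AND p) XOR (s AND NOT (r OR (r XOR p)))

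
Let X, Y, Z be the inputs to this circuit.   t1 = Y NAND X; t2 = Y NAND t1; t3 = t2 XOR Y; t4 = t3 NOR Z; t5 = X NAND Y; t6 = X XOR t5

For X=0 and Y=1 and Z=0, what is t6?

1

t5 = 0 NAND 1 = 1
t6 = 0 XOR 1 = 1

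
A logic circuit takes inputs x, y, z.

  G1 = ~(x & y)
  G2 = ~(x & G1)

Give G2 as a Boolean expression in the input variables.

~(x & (~(x & y)))

G1 = ~(x & y)
G2 = ~(x & G1) = ~(x & (~(x & y)))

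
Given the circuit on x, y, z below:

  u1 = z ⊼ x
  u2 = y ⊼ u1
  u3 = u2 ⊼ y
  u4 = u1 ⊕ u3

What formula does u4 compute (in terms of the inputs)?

(z ⊼ x) ⊕ ((y ⊼ (z ⊼ x)) ⊼ y)

u1 = z ⊼ x
u2 = y ⊼ u1 = y ⊼ (z ⊼ x)
u3 = u2 ⊼ y = (y ⊼ (z ⊼ x)) ⊼ y
u4 = u1 ⊕ u3 = (z ⊼ x) ⊕ ((y ⊼ (z ⊼ x)) ⊼ y)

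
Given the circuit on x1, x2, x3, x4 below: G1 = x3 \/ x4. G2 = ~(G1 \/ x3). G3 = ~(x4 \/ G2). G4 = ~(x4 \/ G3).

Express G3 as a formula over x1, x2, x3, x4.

G1 = x3 \/ x4
G2 = ~(G1 \/ x3) = ~((x3 \/ x4) \/ x3)
G3 = ~(x4 \/ G2) = ~(x4 \/ (~((x3 \/ x4) \/ x3)))

~(x4 \/ (~((x3 \/ x4) \/ x3)))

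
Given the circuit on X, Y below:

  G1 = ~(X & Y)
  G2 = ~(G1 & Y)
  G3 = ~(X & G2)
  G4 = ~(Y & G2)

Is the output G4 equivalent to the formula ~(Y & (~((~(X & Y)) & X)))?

No

G1 = ~(X & Y)
G2 = ~(G1 & Y) = ~((~(X & Y)) & Y)
G4 = ~(Y & G2) = ~(Y & (~((~(X & Y)) & Y)))
At X=0, Y=1: circuit gives 1, formula gives 0.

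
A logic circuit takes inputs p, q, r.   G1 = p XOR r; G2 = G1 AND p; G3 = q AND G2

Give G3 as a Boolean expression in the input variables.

G1 = p XOR r
G2 = G1 AND p = (p XOR r) AND p
G3 = q AND G2 = q AND ((p XOR r) AND p)

q AND ((p XOR r) AND p)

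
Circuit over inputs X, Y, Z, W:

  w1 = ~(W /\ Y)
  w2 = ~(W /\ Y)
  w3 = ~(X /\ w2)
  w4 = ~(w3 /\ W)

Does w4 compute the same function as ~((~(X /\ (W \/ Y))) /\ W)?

No

w2 = ~(W /\ Y)
w3 = ~(X /\ w2) = ~(X /\ (~(W /\ Y)))
w4 = ~(w3 /\ W) = ~((~(X /\ (~(W /\ Y)))) /\ W)
At X=1, Y=1, Z=0, W=1: circuit gives 0, formula gives 1.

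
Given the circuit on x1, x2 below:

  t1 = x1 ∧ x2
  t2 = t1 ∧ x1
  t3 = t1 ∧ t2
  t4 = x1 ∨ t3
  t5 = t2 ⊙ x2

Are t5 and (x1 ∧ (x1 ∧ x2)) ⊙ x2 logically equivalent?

t1 = x1 ∧ x2
t2 = t1 ∧ x1 = (x1 ∧ x2) ∧ x1
t5 = t2 ⊙ x2 = ((x1 ∧ x2) ∧ x1) ⊙ x2
At x1=0, x2=1: circuit gives 0, formula gives 0.
At x1=0, x2=0: circuit gives 1, formula gives 1.
Agrees on all 4 inputs.

Yes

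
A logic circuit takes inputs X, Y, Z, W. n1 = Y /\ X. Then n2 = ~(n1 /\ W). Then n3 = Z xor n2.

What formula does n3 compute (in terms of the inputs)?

n1 = Y /\ X
n2 = ~(n1 /\ W) = ~((Y /\ X) /\ W)
n3 = Z xor n2 = Z xor (~((Y /\ X) /\ W))

Z xor (~((Y /\ X) /\ W))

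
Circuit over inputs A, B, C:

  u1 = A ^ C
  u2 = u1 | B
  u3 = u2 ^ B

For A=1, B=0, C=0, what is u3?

u1 = 1 ^ 0 = 1
u2 = 1 | 0 = 1
u3 = 1 ^ 0 = 1

1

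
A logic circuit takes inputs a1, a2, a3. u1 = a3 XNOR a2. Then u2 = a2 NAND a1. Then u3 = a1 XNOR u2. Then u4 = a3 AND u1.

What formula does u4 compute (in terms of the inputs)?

u1 = a3 XNOR a2
u4 = a3 AND u1 = a3 AND (a3 XNOR a2)

a3 AND (a3 XNOR a2)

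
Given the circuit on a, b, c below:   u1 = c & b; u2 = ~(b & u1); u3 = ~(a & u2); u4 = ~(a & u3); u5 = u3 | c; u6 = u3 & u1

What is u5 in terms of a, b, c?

(~(a & (~(b & (c & b))))) | c

u1 = c & b
u2 = ~(b & u1) = ~(b & (c & b))
u3 = ~(a & u2) = ~(a & (~(b & (c & b))))
u5 = u3 | c = (~(a & (~(b & (c & b))))) | c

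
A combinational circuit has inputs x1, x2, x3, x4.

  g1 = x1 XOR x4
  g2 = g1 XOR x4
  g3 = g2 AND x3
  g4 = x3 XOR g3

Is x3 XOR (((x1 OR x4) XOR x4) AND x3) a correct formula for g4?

g1 = x1 XOR x4
g2 = g1 XOR x4 = (x1 XOR x4) XOR x4
g3 = g2 AND x3 = ((x1 XOR x4) XOR x4) AND x3
g4 = x3 XOR g3 = x3 XOR (((x1 XOR x4) XOR x4) AND x3)
At x1=1, x2=0, x3=1, x4=1: circuit gives 0, formula gives 1.

No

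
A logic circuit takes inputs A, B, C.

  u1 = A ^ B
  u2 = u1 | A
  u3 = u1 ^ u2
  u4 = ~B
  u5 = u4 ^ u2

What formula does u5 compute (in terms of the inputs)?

u1 = A ^ B
u2 = u1 | A = (A ^ B) | A
u4 = ~B
u5 = u4 ^ u2 = ~B ^ ((A ^ B) | A)

~B ^ ((A ^ B) | A)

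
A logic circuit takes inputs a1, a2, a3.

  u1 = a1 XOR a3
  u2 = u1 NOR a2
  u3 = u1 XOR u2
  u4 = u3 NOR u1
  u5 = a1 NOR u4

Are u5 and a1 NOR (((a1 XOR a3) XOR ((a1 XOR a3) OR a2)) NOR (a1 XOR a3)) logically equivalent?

u1 = a1 XOR a3
u2 = u1 NOR a2 = (a1 XOR a3) NOR a2
u3 = u1 XOR u2 = (a1 XOR a3) XOR ((a1 XOR a3) NOR a2)
u4 = u3 NOR u1 = ((a1 XOR a3) XOR ((a1 XOR a3) NOR a2)) NOR (a1 XOR a3)
u5 = a1 NOR u4 = a1 NOR (((a1 XOR a3) XOR ((a1 XOR a3) NOR a2)) NOR (a1 XOR a3))
At a1=0, a2=0, a3=0: circuit gives 1, formula gives 0.

No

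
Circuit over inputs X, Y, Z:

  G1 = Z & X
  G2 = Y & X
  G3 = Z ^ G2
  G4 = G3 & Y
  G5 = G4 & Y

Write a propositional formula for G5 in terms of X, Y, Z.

((Z ^ (Y & X)) & Y) & Y

G2 = Y & X
G3 = Z ^ G2 = Z ^ (Y & X)
G4 = G3 & Y = (Z ^ (Y & X)) & Y
G5 = G4 & Y = ((Z ^ (Y & X)) & Y) & Y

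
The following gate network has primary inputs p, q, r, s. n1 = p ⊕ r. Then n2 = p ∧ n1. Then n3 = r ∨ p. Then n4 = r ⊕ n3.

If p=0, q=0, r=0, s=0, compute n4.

n3 = 0 ∨ 0 = 0
n4 = 0 ⊕ 0 = 0

0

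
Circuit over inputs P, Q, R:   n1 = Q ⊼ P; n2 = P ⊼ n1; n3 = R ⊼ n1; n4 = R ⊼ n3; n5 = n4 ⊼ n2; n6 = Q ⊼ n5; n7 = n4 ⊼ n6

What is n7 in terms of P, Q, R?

n1 = Q ⊼ P
n2 = P ⊼ n1 = P ⊼ (Q ⊼ P)
n3 = R ⊼ n1 = R ⊼ (Q ⊼ P)
n4 = R ⊼ n3 = R ⊼ (R ⊼ (Q ⊼ P))
n5 = n4 ⊼ n2 = (R ⊼ (R ⊼ (Q ⊼ P))) ⊼ (P ⊼ (Q ⊼ P))
n6 = Q ⊼ n5 = Q ⊼ ((R ⊼ (R ⊼ (Q ⊼ P))) ⊼ (P ⊼ (Q ⊼ P)))
n7 = n4 ⊼ n6 = (R ⊼ (R ⊼ (Q ⊼ P))) ⊼ (Q ⊼ ((R ⊼ (R ⊼ (Q ⊼ P))) ⊼ (P ⊼ (Q ⊼ P))))

(R ⊼ (R ⊼ (Q ⊼ P))) ⊼ (Q ⊼ ((R ⊼ (R ⊼ (Q ⊼ P))) ⊼ (P ⊼ (Q ⊼ P))))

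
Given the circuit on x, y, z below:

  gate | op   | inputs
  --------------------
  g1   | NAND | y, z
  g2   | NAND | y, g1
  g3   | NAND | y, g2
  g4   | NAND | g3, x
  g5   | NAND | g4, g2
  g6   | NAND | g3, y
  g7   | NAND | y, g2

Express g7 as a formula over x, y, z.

g1 = y NAND z
g2 = y NAND g1 = y NAND (y NAND z)
g7 = y NAND g2 = y NAND (y NAND (y NAND z))

y NAND (y NAND (y NAND z))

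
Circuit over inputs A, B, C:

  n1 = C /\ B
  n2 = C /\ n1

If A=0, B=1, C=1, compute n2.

n1 = 1 /\ 1 = 1
n2 = 1 /\ 1 = 1

1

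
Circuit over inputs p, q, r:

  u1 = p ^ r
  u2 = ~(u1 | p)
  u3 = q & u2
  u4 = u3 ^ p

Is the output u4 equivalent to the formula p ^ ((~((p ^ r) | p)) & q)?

Yes

u1 = p ^ r
u2 = ~(u1 | p) = ~((p ^ r) | p)
u3 = q & u2 = q & (~((p ^ r) | p))
u4 = u3 ^ p = (q & (~((p ^ r) | p))) ^ p
At p=0, q=0, r=0: circuit gives 0, formula gives 0.
At p=0, q=1, r=0: circuit gives 1, formula gives 1.
Agrees on all 8 inputs.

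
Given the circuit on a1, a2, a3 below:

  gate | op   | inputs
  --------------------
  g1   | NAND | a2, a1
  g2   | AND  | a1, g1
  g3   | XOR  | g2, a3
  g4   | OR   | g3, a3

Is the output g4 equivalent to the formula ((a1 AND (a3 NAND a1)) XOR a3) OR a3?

No

g1 = a2 NAND a1
g2 = a1 AND g1 = a1 AND (a2 NAND a1)
g3 = g2 XOR a3 = (a1 AND (a2 NAND a1)) XOR a3
g4 = g3 OR a3 = ((a1 AND (a2 NAND a1)) XOR a3) OR a3
At a1=1, a2=1, a3=0: circuit gives 0, formula gives 1.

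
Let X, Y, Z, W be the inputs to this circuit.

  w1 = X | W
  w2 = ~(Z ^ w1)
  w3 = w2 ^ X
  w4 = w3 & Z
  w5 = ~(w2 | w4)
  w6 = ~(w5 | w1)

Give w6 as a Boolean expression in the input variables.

~((~((~(Z ^ (X | W))) | (((~(Z ^ (X | W))) ^ X) & Z))) | (X | W))

w1 = X | W
w2 = ~(Z ^ w1) = ~(Z ^ (X | W))
w3 = w2 ^ X = (~(Z ^ (X | W))) ^ X
w4 = w3 & Z = ((~(Z ^ (X | W))) ^ X) & Z
w5 = ~(w2 | w4) = ~((~(Z ^ (X | W))) | (((~(Z ^ (X | W))) ^ X) & Z))
w6 = ~(w5 | w1) = ~((~((~(Z ^ (X | W))) | (((~(Z ^ (X | W))) ^ X) & Z))) | (X | W))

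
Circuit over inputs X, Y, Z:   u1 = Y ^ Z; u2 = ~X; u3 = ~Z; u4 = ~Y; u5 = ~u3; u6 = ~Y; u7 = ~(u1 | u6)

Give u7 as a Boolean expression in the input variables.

u1 = Y ^ Z
u6 = ~Y
u7 = ~(u1 | u6) = ~((Y ^ Z) | ~Y)

~((Y ^ Z) | ~Y)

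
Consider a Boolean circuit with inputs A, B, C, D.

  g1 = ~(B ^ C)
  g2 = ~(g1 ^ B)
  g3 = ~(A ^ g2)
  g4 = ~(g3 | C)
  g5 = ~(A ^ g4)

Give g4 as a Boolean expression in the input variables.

~((~(A ^ (~((~(B ^ C)) ^ B)))) | C)

g1 = ~(B ^ C)
g2 = ~(g1 ^ B) = ~((~(B ^ C)) ^ B)
g3 = ~(A ^ g2) = ~(A ^ (~((~(B ^ C)) ^ B)))
g4 = ~(g3 | C) = ~((~(A ^ (~((~(B ^ C)) ^ B)))) | C)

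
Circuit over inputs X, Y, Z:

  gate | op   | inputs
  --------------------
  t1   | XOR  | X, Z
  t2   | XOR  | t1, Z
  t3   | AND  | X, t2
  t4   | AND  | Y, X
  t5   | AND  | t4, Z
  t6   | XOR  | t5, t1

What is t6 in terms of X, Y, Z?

((Y AND X) AND Z) XOR (X XOR Z)

t1 = X XOR Z
t4 = Y AND X
t5 = t4 AND Z = (Y AND X) AND Z
t6 = t5 XOR t1 = ((Y AND X) AND Z) XOR (X XOR Z)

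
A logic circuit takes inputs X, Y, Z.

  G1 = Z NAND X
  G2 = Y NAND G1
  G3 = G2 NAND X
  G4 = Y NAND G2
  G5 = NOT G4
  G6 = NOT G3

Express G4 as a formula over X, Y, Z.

Y NAND (Y NAND (Z NAND X))

G1 = Z NAND X
G2 = Y NAND G1 = Y NAND (Z NAND X)
G4 = Y NAND G2 = Y NAND (Y NAND (Z NAND X))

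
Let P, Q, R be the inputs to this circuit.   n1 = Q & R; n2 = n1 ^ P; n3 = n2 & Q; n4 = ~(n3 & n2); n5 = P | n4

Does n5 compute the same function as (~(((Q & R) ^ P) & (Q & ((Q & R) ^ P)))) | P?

Yes

n1 = Q & R
n2 = n1 ^ P = (Q & R) ^ P
n3 = n2 & Q = ((Q & R) ^ P) & Q
n4 = ~(n3 & n2) = ~((((Q & R) ^ P) & Q) & ((Q & R) ^ P))
n5 = P | n4 = P | (~((((Q & R) ^ P) & Q) & ((Q & R) ^ P)))
At P=0, Q=1, R=1: circuit gives 0, formula gives 0.
At P=0, Q=0, R=0: circuit gives 1, formula gives 1.
Agrees on all 8 inputs.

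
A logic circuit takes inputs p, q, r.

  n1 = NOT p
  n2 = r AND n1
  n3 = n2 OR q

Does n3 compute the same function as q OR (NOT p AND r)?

n1 = NOT p
n2 = r AND n1 = r AND NOT p
n3 = n2 OR q = (r AND NOT p) OR q
At p=0, q=0, r=0: circuit gives 0, formula gives 0.
At p=0, q=0, r=1: circuit gives 1, formula gives 1.
Agrees on all 8 inputs.

Yes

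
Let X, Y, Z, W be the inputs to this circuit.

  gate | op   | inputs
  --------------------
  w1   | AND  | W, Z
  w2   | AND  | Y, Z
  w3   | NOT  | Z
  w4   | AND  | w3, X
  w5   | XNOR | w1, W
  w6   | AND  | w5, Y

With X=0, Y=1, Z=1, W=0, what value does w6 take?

w1 = 0 AND 1 = 0
w5 = 0 XNOR 0 = 1
w6 = 1 AND 1 = 1

1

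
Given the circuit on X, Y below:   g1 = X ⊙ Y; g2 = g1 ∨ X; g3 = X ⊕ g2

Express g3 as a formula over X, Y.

g1 = X ⊙ Y
g2 = g1 ∨ X = (X ⊙ Y) ∨ X
g3 = X ⊕ g2 = X ⊕ ((X ⊙ Y) ∨ X)

X ⊕ ((X ⊙ Y) ∨ X)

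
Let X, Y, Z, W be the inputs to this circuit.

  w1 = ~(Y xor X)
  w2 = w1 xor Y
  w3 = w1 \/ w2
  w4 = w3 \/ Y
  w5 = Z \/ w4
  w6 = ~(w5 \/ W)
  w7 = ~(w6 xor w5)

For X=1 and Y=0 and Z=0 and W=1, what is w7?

1

w1 = ~(0 xor 1) = 0
w2 = 0 xor 0 = 0
w3 = 0 \/ 0 = 0
w4 = 0 \/ 0 = 0
w5 = 0 \/ 0 = 0
w6 = ~(0 \/ 1) = 0
w7 = ~(0 xor 0) = 1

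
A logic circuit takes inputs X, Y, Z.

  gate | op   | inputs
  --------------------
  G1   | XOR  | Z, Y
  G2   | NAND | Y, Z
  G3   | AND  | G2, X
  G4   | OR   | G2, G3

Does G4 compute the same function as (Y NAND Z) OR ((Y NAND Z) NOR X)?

G2 = Y NAND Z
G3 = G2 AND X = (Y NAND Z) AND X
G4 = G2 OR G3 = (Y NAND Z) OR ((Y NAND Z) AND X)
At X=0, Y=1, Z=1: circuit gives 0, formula gives 1.

No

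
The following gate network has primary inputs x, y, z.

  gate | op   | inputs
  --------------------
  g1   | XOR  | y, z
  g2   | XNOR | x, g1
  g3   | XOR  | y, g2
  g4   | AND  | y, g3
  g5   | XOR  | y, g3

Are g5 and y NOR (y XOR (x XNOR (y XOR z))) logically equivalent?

No

g1 = y XOR z
g2 = x XNOR g1 = x XNOR (y XOR z)
g3 = y XOR g2 = y XOR (x XNOR (y XOR z))
g5 = y XOR g3 = y XOR (y XOR (x XNOR (y XOR z)))
At x=0, y=0, z=0: circuit gives 1, formula gives 0.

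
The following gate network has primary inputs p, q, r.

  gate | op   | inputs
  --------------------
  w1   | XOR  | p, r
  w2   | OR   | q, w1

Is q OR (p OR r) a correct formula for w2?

w1 = p XOR r
w2 = q OR w1 = q OR (p XOR r)
At p=1, q=0, r=1: circuit gives 0, formula gives 1.

No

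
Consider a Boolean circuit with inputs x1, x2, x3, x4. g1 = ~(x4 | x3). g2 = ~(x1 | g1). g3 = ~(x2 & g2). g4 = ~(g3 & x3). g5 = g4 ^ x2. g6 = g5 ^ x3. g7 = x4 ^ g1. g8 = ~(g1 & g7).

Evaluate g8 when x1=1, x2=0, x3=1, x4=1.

1

g1 = ~(1 | 1) = 0
g7 = 1 ^ 0 = 1
g8 = ~(0 & 1) = 1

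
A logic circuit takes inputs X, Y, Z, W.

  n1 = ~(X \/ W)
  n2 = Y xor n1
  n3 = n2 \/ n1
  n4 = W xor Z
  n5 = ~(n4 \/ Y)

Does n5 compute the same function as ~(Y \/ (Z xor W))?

n4 = W xor Z
n5 = ~(n4 \/ Y) = ~((W xor Z) \/ Y)
At X=0, Y=0, Z=0, W=1: circuit gives 0, formula gives 0.
At X=0, Y=0, Z=0, W=0: circuit gives 1, formula gives 1.
Agrees on all 16 inputs.

Yes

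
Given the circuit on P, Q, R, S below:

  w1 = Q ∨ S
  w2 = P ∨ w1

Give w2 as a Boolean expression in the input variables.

w1 = Q ∨ S
w2 = P ∨ w1 = P ∨ (Q ∨ S)

P ∨ (Q ∨ S)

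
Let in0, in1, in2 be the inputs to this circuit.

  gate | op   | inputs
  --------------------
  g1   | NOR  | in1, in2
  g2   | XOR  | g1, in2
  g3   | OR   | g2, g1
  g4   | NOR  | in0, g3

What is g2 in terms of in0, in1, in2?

(in1 NOR in2) XOR in2

g1 = in1 NOR in2
g2 = g1 XOR in2 = (in1 NOR in2) XOR in2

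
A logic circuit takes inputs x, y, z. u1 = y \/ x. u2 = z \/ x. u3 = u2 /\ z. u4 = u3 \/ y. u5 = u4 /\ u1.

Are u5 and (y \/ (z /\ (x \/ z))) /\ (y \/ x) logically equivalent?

u1 = y \/ x
u2 = z \/ x
u3 = u2 /\ z = (z \/ x) /\ z
u4 = u3 \/ y = ((z \/ x) /\ z) \/ y
u5 = u4 /\ u1 = (((z \/ x) /\ z) \/ y) /\ (y \/ x)
At x=0, y=0, z=0: circuit gives 0, formula gives 0.
At x=0, y=1, z=0: circuit gives 1, formula gives 1.
Agrees on all 8 inputs.

Yes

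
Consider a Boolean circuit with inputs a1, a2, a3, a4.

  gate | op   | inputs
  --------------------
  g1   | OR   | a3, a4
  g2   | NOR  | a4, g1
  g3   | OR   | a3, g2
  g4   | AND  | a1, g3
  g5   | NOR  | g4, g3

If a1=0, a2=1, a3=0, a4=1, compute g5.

1

g1 = 0 OR 1 = 1
g2 = 1 NOR 1 = 0
g3 = 0 OR 0 = 0
g4 = 0 AND 0 = 0
g5 = 0 NOR 0 = 1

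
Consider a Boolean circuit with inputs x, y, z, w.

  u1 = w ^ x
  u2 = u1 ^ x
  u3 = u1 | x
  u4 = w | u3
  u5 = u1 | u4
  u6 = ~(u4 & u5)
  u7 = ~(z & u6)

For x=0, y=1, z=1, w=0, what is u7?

0

u1 = 0 ^ 0 = 0
u3 = 0 | 0 = 0
u4 = 0 | 0 = 0
u5 = 0 | 0 = 0
u6 = ~(0 & 0) = 1
u7 = ~(1 & 1) = 0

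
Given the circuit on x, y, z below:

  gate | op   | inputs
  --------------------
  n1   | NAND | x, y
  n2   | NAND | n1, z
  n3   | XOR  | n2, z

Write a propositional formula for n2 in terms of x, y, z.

n1 = x NAND y
n2 = n1 NAND z = (x NAND y) NAND z

(x NAND y) NAND z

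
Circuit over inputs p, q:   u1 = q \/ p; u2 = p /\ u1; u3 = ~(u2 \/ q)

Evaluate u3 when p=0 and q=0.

u1 = 0 \/ 0 = 0
u2 = 0 /\ 0 = 0
u3 = ~(0 \/ 0) = 1

1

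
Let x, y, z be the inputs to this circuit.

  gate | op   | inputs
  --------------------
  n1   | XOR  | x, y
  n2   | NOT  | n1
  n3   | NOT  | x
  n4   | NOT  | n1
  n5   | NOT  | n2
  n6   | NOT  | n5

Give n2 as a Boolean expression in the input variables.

NOT (x XOR y)

n1 = x XOR y
n2 = NOT n1 = NOT (x XOR y)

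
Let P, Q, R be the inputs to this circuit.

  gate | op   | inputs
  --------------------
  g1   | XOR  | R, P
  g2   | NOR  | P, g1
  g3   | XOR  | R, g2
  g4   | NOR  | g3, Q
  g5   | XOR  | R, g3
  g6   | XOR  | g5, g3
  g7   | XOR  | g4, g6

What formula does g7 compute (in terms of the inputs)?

((R XOR (P NOR (R XOR P))) NOR Q) XOR ((R XOR (R XOR (P NOR (R XOR P)))) XOR (R XOR (P NOR (R XOR P))))

g1 = R XOR P
g2 = P NOR g1 = P NOR (R XOR P)
g3 = R XOR g2 = R XOR (P NOR (R XOR P))
g4 = g3 NOR Q = (R XOR (P NOR (R XOR P))) NOR Q
g5 = R XOR g3 = R XOR (R XOR (P NOR (R XOR P)))
g6 = g5 XOR g3 = (R XOR (R XOR (P NOR (R XOR P)))) XOR (R XOR (P NOR (R XOR P)))
g7 = g4 XOR g6 = ((R XOR (P NOR (R XOR P))) NOR Q) XOR ((R XOR (R XOR (P NOR (R XOR P)))) XOR (R XOR (P NOR (R XOR P))))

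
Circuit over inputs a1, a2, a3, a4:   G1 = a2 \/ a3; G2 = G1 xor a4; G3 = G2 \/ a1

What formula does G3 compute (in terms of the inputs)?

G1 = a2 \/ a3
G2 = G1 xor a4 = (a2 \/ a3) xor a4
G3 = G2 \/ a1 = ((a2 \/ a3) xor a4) \/ a1

((a2 \/ a3) xor a4) \/ a1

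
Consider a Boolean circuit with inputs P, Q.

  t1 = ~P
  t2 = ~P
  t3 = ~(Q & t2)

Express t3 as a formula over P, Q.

~(Q & ~P)

t2 = ~P
t3 = ~(Q & t2) = ~(Q & ~P)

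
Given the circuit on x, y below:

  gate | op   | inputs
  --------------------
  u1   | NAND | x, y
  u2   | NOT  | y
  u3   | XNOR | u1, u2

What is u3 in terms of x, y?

u1 = x NAND y
u2 = NOT y
u3 = u1 XNOR u2 = (x NAND y) XNOR NOT y

(x NAND y) XNOR NOT y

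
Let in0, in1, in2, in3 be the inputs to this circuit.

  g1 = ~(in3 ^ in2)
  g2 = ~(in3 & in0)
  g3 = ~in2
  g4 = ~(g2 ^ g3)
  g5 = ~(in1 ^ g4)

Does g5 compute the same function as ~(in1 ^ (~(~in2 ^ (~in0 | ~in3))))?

g2 = ~(in3 & in0)
g3 = ~in2
g4 = ~(g2 ^ g3) = ~((~(in3 & in0)) ^ ~in2)
g5 = ~(in1 ^ g4) = ~(in1 ^ (~((~(in3 & in0)) ^ ~in2)))
At in0=0, in1=0, in2=0, in3=0: circuit gives 0, formula gives 0.
At in0=0, in1=0, in2=1, in3=0: circuit gives 1, formula gives 1.
Agrees on all 16 inputs.

Yes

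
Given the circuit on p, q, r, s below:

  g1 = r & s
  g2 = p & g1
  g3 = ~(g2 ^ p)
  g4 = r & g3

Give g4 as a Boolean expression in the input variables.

r & (~((p & (r & s)) ^ p))

g1 = r & s
g2 = p & g1 = p & (r & s)
g3 = ~(g2 ^ p) = ~((p & (r & s)) ^ p)
g4 = r & g3 = r & (~((p & (r & s)) ^ p))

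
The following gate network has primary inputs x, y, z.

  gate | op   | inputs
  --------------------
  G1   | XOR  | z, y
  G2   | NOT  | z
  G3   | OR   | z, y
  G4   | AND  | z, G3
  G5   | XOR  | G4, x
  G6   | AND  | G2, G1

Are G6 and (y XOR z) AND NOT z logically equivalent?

G1 = z XOR y
G2 = NOT z
G6 = G2 AND G1 = NOT z AND (z XOR y)
At x=0, y=0, z=0: circuit gives 0, formula gives 0.
At x=0, y=1, z=0: circuit gives 1, formula gives 1.
Agrees on all 8 inputs.

Yes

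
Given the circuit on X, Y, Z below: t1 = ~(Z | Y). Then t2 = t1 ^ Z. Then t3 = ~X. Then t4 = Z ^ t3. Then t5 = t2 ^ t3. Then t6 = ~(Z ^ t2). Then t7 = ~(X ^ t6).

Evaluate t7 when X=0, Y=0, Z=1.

0

t1 = ~(1 | 0) = 0
t2 = 0 ^ 1 = 1
t6 = ~(1 ^ 1) = 1
t7 = ~(0 ^ 1) = 0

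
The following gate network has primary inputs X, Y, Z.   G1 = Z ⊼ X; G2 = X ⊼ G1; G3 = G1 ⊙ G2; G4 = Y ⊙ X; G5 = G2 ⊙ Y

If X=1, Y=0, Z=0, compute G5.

G1 = 0 ⊼ 1 = 1
G2 = 1 ⊼ 1 = 0
G5 = 0 ⊙ 0 = 1

1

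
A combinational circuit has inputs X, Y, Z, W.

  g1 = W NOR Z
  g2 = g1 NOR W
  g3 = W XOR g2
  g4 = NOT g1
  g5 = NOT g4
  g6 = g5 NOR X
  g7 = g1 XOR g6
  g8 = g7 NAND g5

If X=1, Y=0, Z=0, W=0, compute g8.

g1 = 0 NOR 0 = 1
g4 = NOT 1 = 0
g5 = NOT 0 = 1
g6 = 1 NOR 1 = 0
g7 = 1 XOR 0 = 1
g8 = 1 NAND 1 = 0

0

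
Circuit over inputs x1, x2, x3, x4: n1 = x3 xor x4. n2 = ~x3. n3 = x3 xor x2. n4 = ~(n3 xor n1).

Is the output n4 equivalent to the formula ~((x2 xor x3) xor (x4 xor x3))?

Yes

n1 = x3 xor x4
n3 = x3 xor x2
n4 = ~(n3 xor n1) = ~((x3 xor x2) xor (x3 xor x4))
At x1=0, x2=0, x3=0, x4=1: circuit gives 0, formula gives 0.
At x1=0, x2=0, x3=0, x4=0: circuit gives 1, formula gives 1.
Agrees on all 16 inputs.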